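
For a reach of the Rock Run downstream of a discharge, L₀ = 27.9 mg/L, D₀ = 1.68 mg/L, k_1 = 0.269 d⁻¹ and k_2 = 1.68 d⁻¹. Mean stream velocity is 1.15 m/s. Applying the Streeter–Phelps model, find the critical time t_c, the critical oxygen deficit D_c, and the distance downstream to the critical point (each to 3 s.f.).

t_c ≈ 1.03 d; D_c ≈ 3.39 mg/L; x_c ≈ 102 km

At the critical point dD/dt = 0, so k_1 L₀ e^(−k_1 t) = k_2 D. Substituting D(t) from the Streeter–Phelps equation and solving for t gives
t_c = ln[(k_2/k_1)(1 − D₀(k_2−k_1)/(k_1 L₀))] / (k_2−k_1).
Here k_2−k_1 = 1.411 d⁻¹ and 1 − D₀(k_2−k_1)/(k_1 L₀) = 1 − 1.68×1.411/(0.269×27.9) = 0.6842, so
t_c = ln(6.245 × 0.6842) / 1.411 = 1.452 / 1.411 = 1.029 d.
D_c = (k_1/k_2) L₀ e^(−k_1 t_c) = (0.269/1.68) × 27.9 × e^(−0.269×1.029) = 0.1601 × 27.9 × 0.7582 = 3.387 mg/L.
x_c = v t_c = 1.15 m/s × 1.029 d × 86400 s/d = 102300 m ≈ 102 km.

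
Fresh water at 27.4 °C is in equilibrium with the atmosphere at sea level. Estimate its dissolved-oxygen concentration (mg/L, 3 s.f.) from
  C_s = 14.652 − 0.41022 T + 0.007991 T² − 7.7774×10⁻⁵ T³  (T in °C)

C_s ≈ 7.81 mg/L

C_s = 14.652 − 0.41022×27.4 + 0.007991×27.4² − 7.7774×10⁻⁵×27.4³ = 7.811 mg/L.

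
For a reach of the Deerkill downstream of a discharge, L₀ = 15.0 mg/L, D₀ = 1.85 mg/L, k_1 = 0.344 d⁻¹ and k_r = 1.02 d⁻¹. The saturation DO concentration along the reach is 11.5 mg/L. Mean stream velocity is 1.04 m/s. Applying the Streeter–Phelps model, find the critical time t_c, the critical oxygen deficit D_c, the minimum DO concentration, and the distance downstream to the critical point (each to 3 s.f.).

At the critical point dD/dt = 0, so k_1 L₀ e^(−k_1 t) = k_r D. Substituting D(t) from the Streeter–Phelps equation and solving for t gives
t_c = ln[(k_r/k_1)(1 − D₀(k_r−k_1)/(k_1 L₀))] / (k_r−k_1).
Here k_r−k_1 = 0.6760 d⁻¹ and 1 − D₀(k_r−k_1)/(k_1 L₀) = 1 − 1.85×0.6760/(0.344×15.0) = 0.7576, so
t_c = ln(2.965 × 0.7576) / 0.6760 = 0.8094 / 0.6760 = 1.197 d.
D_c = (k_1/k_r) L₀ e^(−k_1 t_c) = (0.344/1.02) × 15.0 × e^(−0.344×1.197) = 0.3373 × 15.0 × 0.6624 = 3.351 mg/L.
Minimum DO = C_s − D_c = 11.5 − 3.351 = 8.149 mg/L.
x_c = v t_c = 1.04 m/s × 1.197 d × 86400 s/d = 107600 m ≈ 108 km.

t_c ≈ 1.20 d; D_c ≈ 3.35 mg/L; min DO ≈ 8.15 mg/L; x_c ≈ 108 km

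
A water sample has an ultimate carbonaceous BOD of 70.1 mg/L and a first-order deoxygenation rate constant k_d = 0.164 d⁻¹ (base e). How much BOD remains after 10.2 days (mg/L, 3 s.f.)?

L_t = L₀ e^(−k_d t) = 70.1 × e^(−0.164×10.2) = 70.1 × 0.1877 = 13.16 mg/L.

L ≈ 13.2 mg/L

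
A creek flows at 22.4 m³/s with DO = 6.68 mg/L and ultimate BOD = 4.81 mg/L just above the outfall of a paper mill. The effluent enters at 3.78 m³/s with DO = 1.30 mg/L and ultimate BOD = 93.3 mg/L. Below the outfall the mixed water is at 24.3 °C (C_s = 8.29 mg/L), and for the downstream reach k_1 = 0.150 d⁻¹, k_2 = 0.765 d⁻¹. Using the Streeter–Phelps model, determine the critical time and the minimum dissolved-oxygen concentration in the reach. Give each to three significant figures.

Mixed DO = (22.4×6.68 + 3.78×1.30)/(22.4+3.78) = 154.5/26.18 = 5.903 mg/L.
Mixed L₀ = (22.4×4.81 + 3.78×93.3)/(26.18) = 460.4/26.18 = 17.59 mg/L.
Initial deficit D₀ = C_s − DO₀ = 8.29 − 5.903 = 2.387 mg/L.
t_c = (1/0.6150) ln[(0.765/0.150)(1 − 2.387×0.6150/(0.150×17.59))] = 1.626 × ln(2.262) = 1.327 d.
D_c = (0.150/0.765) × 17.59 × e^(−0.150×1.327) = 0.1961 × 17.59 × 0.8195 = 2.826 mg/L.
Minimum DO = 8.29 − 2.826 = 5.464 mg/L.

t_c ≈ 1.33 d; minimum DO ≈ 5.46 mg/L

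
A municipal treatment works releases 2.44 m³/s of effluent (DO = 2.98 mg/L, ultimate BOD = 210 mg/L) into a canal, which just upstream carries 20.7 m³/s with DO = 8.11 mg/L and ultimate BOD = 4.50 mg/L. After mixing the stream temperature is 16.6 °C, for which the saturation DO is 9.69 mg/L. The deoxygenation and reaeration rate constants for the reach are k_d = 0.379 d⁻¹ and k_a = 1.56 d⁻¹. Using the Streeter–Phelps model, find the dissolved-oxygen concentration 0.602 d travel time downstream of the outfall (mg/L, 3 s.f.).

DO ≈ 5.46 mg/L

Mixed DO = (20.7×8.11 + 2.44×2.98)/(20.7+2.44) = 175.1/23.14 = 7.569 mg/L.
Mixed L₀ = (20.7×4.50 + 2.44×210)/(23.14) = 605.5/23.14 = 26.17 mg/L.
Initial deficit D₀ = C_s − DO₀ = 9.69 − 7.569 = 2.121 mg/L.
D(0.602) = [0.379×26.17/(1.56−0.379)](e^(−0.379×0.602) − e^(−1.56×0.602)) + 2.121 e^(−1.56×0.602)
= 8.398 × (0.7960 − 0.3910) + 2.121 × 0.3910 = 4.231 mg/L.
DO = 9.69 − 4.231 = 5.459 mg/L.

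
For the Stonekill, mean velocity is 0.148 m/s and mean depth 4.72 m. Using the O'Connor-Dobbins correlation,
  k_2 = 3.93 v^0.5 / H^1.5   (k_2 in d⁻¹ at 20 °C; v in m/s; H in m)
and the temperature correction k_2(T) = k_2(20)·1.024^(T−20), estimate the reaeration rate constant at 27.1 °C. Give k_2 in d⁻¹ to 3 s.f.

k_2 ≈ 0.174 d⁻¹

k_2(20) = 3.93 × 0.148^0.5 / 4.72^1.5 = 3.93 × 0.3847 / 10.25 = 0.1474 d⁻¹.
k_2(27.1) = 0.1474 × 1.024^(27.1−20) = 0.1474 × 1.183 = 0.1745 d⁻¹.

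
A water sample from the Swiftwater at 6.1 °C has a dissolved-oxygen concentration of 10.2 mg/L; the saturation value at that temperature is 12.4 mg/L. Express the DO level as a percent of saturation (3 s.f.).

% saturation = C/C_s × 100 = 10.2/12.4 × 100 = 82.3 %.

82.3 % saturation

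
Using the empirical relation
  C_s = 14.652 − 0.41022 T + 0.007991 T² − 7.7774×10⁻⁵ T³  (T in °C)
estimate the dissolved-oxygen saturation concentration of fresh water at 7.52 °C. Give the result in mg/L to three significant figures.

C_s ≈ 12.0 mg/L

C_s = 14.652 − 0.41022×7.52 + 0.007991×7.52² − 7.7774×10⁻⁵×7.52³ = 11.99 mg/L.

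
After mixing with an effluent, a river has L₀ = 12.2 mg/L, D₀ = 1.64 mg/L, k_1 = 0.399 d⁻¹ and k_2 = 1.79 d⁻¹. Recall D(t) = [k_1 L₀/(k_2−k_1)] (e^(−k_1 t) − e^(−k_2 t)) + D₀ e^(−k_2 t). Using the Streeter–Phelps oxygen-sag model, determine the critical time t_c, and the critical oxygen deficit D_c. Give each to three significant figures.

t_c ≈ 0.625 d; D_c ≈ 2.12 mg/L

t_c = [1/(k_2−k_1)] ln[(k_2/k_1)(1 − D₀(k_2−k_1)/(k_1 L₀))]
= [1/(1.79−0.399)] ln[(1.79/0.399)(1 − 1.64×1.391/(0.399×12.2))]
= (1/1.391) ln[4.486 × 0.5314] = 0.7189 × ln(2.384) = 0.7189 × 0.8687 = 0.6245 d.
L(t_c) = L₀ e^(−k_1 t_c) = 12.2 × 0.7794 = 9.509 mg/L, and at the critical point k_2 D_c = k_1 L, so D_c = (0.399/1.79) × 9.509 = 2.120 mg/L.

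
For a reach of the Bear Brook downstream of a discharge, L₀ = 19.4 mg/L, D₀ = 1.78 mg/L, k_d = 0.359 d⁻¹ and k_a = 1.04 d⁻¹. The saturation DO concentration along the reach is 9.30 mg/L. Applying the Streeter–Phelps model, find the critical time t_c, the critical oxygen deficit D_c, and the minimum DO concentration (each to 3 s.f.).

t_c ≈ 1.28 d; D_c ≈ 4.23 mg/L; min DO ≈ 5.07 mg/L

With k_a/k_d = 2.897 and 1 − D₀(k_a−k_d)/(k_d L₀) = 0.8260,
t_c = ln(2.897 × 0.8260) / (1.04 − 0.359) = ln(2.393) / 0.6810 = 0.8724/0.6810 = 1.281 d.
D_c = (k_d/k_a) L₀ e^(−k_d t_c) = (0.359/1.04) × 19.4 × e^(−0.359×1.281) = 0.3452 × 19.4 × 0.6313 = 4.228 mg/L.
Minimum DO = C_s − D_c = 9.30 − 4.228 = 5.072 mg/L.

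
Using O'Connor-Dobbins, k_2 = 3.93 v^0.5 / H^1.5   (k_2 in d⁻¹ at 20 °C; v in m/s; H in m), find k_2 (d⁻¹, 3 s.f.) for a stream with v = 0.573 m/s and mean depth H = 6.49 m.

k_2 ≈ 0.180 d⁻¹

k_2 = 3.93 × 0.573^0.5 / 6.49^1.5 = 3.93 × 0.7570 / 16.53 = 0.1799 d⁻¹.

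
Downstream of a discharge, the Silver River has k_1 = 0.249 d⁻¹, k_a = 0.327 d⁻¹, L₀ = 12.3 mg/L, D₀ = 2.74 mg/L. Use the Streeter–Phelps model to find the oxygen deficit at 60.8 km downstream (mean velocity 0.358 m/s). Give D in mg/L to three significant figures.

D ≈ 4.86 mg/L

Travel time t = x/v = 60.8 km / (0.358 m/s) = 60800 m / 0.358 m/s = 169800 s = 1.966 d.
k_1 L₀/(k_a−k_1) = 0.249×12.3/(0.327−0.249) = 3.063/0.07800 = 39.27 mg/L.
e^(−k_1 t) = e^(−0.249×1.966) = 0.6130; e^(−k_a t) = e^(−0.327×1.966) = 0.5258.
D = 39.27 × (0.6130 − 0.5258) + 2.74 × 0.5258 = 3.421 + 1.441 = 4.862 mg/L.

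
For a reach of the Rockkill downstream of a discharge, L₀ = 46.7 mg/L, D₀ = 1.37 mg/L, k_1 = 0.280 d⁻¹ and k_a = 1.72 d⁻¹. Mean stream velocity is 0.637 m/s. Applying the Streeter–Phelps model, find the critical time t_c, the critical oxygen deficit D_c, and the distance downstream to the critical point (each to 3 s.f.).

t_c = [1/(k_a−k_1)] ln[(k_a/k_1)(1 − D₀(k_a−k_1)/(k_1 L₀))]
= [1/(1.72−0.280)] ln[(1.72/0.280)(1 − 1.37×1.440/(0.280×46.7))]
= (1/1.440) ln[6.143 × 0.8491] = 0.6944 × ln(5.216) = 0.6944 × 1.652 = 1.147 d.
L(t_c) = L₀ e^(−k_1 t_c) = 46.7 × 0.7253 = 33.87 mg/L, and at the critical point k_a D_c = k_1 L, so D_c = (0.280/1.72) × 33.87 = 5.514 mg/L.
x_c = v t_c = 0.637 m/s × 1.147 d × 86400 s/d = 63130 m ≈ 63.1 km.

t_c ≈ 1.15 d; D_c ≈ 5.51 mg/L; x_c ≈ 63.1 km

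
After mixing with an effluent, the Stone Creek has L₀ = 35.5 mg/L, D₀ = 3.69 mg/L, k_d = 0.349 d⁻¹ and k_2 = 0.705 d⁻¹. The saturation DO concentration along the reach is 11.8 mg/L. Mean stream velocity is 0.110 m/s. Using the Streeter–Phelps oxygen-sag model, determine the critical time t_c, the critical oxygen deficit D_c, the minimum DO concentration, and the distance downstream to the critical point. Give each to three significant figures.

At the critical point dD/dt = 0, so k_d L₀ e^(−k_d t) = k_2 D. Substituting D(t) from the Streeter–Phelps equation and solving for t gives
t_c = ln[(k_2/k_d)(1 − D₀(k_2−k_d)/(k_d L₀))] / (k_2−k_d).
Here k_2−k_d = 0.3560 d⁻¹ and 1 − D₀(k_2−k_d)/(k_d L₀) = 1 − 3.69×0.3560/(0.349×35.5) = 0.8940, so
t_c = ln(2.020 × 0.8940) / 0.3560 = 0.5910 / 0.3560 = 1.660 d.
L(t_c) = L₀ e^(−k_d t_c) = 35.5 × 0.5602 = 19.89 mg/L, and at the critical point k_2 D_c = k_d L, so D_c = (0.349/0.705) × 19.89 = 9.845 mg/L.
Minimum DO = C_s − D_c = 11.8 − 9.845 = 1.955 mg/L.
x_c = v t_c = 0.110 m/s × 1.660 d × 86400 s/d = 15780 m ≈ 15.8 km.

t_c ≈ 1.66 d; D_c ≈ 9.85 mg/L; min DO ≈ 1.95 mg/L; x_c ≈ 15.8 km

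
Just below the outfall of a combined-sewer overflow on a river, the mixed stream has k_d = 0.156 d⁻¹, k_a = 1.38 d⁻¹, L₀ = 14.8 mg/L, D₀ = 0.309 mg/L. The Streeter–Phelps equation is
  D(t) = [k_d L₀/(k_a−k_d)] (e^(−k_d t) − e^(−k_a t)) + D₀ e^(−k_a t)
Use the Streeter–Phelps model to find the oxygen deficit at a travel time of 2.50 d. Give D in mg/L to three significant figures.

D ≈ 1.23 mg/L

k_d L₀/(k_a−k_d) = 0.156×14.8/(1.38−0.156) = 2.309/1.224 = 1.886 mg/L.
e^(−k_d t) = e^(−0.156×2.500) = 0.6771; e^(−k_a t) = e^(−1.38×2.500) = 0.03175.
D = 1.886 × (0.6771 − 0.03175) + 0.309 × 0.03175 = 1.217 + 0.009809 = 1.227 mg/L.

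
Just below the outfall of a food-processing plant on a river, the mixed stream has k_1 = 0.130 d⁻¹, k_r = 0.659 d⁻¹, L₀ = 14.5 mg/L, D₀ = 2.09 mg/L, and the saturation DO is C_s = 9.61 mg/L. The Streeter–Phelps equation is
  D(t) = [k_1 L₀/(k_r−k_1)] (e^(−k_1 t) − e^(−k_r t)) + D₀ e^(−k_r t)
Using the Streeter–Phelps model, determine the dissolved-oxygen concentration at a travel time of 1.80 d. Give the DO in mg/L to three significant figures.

k_1 L₀/(k_r−k_1) = 0.130×14.5/(0.659−0.130) = 1.885/0.5290 = 3.563 mg/L.
e^(−k_1 t) = e^(−0.130×1.800) = 0.7914; e^(−k_r t) = e^(−0.659×1.800) = 0.3054.
D = 3.563 × (0.7914 − 0.3054) + 2.09 × 0.3054 = 1.732 + 0.6382 = 2.370 mg/L.
DO = C_s − D = 9.61 − 2.370 = 7.240 mg/L.

DO ≈ 7.24 mg/L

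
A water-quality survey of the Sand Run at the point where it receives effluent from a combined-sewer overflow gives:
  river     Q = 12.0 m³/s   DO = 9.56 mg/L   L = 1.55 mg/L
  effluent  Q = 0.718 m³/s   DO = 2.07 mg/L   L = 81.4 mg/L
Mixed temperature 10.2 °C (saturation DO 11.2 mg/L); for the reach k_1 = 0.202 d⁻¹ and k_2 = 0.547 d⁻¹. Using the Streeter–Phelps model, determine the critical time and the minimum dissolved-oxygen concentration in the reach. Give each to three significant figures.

Mixed DO = (12.0×9.56 + 0.718×2.07)/(12.0+0.718) = 116.2/12.72 = 9.137 mg/L.
Mixed L₀ = (12.0×1.55 + 0.718×81.4)/(12.72) = 77.05/12.72 = 6.058 mg/L.
Initial deficit D₀ = C_s − DO₀ = 11.2 − 9.137 = 2.063 mg/L.
t_c = (1/0.3450) ln[(0.547/0.202)(1 − 2.063×0.3450/(0.202×6.058))] = 2.899 × ln(1.133) = 0.3621 d.
D_c = (0.202/0.547) × 6.058 × e^(−0.202×0.3621) = 0.3693 × 6.058 × 0.9295 = 2.079 mg/L.
Minimum DO = 11.2 − 2.079 = 9.121 mg/L.

t_c ≈ 0.362 d; minimum DO ≈ 9.12 mg/L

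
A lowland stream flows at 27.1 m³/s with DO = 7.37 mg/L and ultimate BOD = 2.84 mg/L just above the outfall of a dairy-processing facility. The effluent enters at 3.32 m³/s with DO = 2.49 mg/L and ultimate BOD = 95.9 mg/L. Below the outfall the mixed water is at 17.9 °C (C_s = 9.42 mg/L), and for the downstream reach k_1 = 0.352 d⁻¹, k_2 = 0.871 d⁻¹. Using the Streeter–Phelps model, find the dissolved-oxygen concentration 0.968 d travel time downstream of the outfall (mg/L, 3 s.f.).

Mixed DO = (27.1×7.37 + 3.32×2.49)/(27.1+3.32) = 208.0/30.42 = 6.837 mg/L.
Mixed L₀ = (27.1×2.84 + 3.32×95.9)/(30.42) = 395.4/30.42 = 13.00 mg/L.
Initial deficit D₀ = C_s − DO₀ = 9.42 − 6.837 = 2.583 mg/L.
D(0.968) = [0.352×13.00/(0.871−0.352)](e^(−0.352×0.968) − e^(−0.871×0.968)) + 2.583 e^(−0.871×0.968)
= 8.815 × (0.7112 − 0.4304) + 2.583 × 0.4304 = 3.587 mg/L.
DO = 9.42 − 3.587 = 5.833 mg/L.

DO ≈ 5.83 mg/L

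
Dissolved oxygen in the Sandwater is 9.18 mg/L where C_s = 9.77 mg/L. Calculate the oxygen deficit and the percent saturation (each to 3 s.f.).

D = C_s − C = 9.77 − 9.18 = 0.590 mg/L.
% saturation = 9.18/9.77 × 100 = 94.0 %.

D ≈ 0.590 mg/L; 94.0 % saturation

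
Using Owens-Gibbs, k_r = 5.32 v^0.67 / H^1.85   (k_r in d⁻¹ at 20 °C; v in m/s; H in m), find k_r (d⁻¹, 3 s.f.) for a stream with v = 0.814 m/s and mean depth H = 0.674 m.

k_r ≈ 9.62 d⁻¹

k_r = 5.32 × 0.814^0.67 / 0.674^1.85 = 5.32 × 0.8712 / 0.4820 = 9.616 d⁻¹.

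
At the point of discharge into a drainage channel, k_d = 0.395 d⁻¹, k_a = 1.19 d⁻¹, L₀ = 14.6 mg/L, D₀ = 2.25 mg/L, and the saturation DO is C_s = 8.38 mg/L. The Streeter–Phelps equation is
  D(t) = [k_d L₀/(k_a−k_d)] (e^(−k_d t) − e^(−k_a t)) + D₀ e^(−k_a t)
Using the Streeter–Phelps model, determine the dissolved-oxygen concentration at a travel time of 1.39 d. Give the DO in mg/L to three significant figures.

k_d L₀/(k_a−k_d) = 0.395×14.6/(1.19−0.395) = 5.767/0.7950 = 7.254 mg/L.
e^(−k_d t) = e^(−0.395×1.390) = 0.5775; e^(−k_a t) = e^(−1.19×1.390) = 0.1913.
D = 7.254 × (0.5775 − 0.1913) + 2.25 × 0.1913 = 2.802 + 0.4303 = 3.232 mg/L.
DO = C_s − D = 8.38 − 3.232 = 5.148 mg/L.

DO ≈ 5.15 mg/L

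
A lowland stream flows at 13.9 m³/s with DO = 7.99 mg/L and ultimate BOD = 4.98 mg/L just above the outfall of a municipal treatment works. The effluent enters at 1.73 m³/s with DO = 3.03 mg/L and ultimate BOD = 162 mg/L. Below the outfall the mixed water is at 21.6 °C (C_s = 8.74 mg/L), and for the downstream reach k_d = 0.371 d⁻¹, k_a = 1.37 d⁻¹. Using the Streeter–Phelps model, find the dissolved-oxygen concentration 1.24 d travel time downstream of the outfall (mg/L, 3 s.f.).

DO ≈ 4.78 mg/L

Mixed DO = (13.9×7.99 + 1.73×3.03)/(13.9+1.73) = 116.3/15.63 = 7.441 mg/L.
Mixed L₀ = (13.9×4.98 + 1.73×162)/(15.63) = 349.5/15.63 = 22.36 mg/L.
Initial deficit D₀ = C_s − DO₀ = 8.74 − 7.441 = 1.299 mg/L.
D(1.24) = [0.371×22.36/(1.37−0.371)](e^(−0.371×1.24) − e^(−1.37×1.24)) + 1.299 e^(−1.37×1.24)
= 8.304 × (0.6313 − 0.1829) + 1.299 × 0.1829 = 3.961 mg/L.
DO = 8.74 − 3.961 = 4.779 mg/L.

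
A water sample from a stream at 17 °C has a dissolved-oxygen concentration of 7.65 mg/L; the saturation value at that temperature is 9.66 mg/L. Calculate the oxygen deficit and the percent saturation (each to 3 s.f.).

D = C_s − C = 9.66 − 7.65 = 2.01 mg/L.
% saturation = 7.65/9.66 × 100 = 79.2 %.

D ≈ 2.01 mg/L; 79.2 % saturation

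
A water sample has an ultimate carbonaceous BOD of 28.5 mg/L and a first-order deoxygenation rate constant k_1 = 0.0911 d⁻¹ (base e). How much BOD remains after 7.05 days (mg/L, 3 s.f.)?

L ≈ 15.0 mg/L

L_t = L₀ e^(−k_1 t) = 28.5 × e^(−0.0911×7.05) = 28.5 × 0.5261 = 14.99 mg/L.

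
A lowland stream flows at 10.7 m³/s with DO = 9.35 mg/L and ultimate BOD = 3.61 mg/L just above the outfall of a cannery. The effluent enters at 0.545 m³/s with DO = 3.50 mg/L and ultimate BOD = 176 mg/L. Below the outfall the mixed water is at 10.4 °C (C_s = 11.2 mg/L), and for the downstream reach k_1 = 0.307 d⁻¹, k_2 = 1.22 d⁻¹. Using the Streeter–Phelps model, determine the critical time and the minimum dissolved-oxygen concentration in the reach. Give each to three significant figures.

Mixed DO = (10.7×9.35 + 0.545×3.50)/(10.7+0.545) = 102.0/11.24 = 9.066 mg/L.
Mixed L₀ = (10.7×3.61 + 0.545×176)/(11.24) = 134.5/11.24 = 11.97 mg/L.
Initial deficit D₀ = C_s − DO₀ = 11.2 − 9.066 = 2.134 mg/L.
t_c = (1/0.9130) ln[(1.22/0.307)(1 − 2.134×0.9130/(0.307×11.97))] = 1.095 × ln(1.867) = 0.6836 d.
D_c = (0.307/1.22) × 11.97 × e^(−0.307×0.6836) = 0.2516 × 11.97 × 0.8107 = 2.441 mg/L.
Minimum DO = 11.2 − 2.441 = 8.759 mg/L.

t_c ≈ 0.684 d; minimum DO ≈ 8.76 mg/L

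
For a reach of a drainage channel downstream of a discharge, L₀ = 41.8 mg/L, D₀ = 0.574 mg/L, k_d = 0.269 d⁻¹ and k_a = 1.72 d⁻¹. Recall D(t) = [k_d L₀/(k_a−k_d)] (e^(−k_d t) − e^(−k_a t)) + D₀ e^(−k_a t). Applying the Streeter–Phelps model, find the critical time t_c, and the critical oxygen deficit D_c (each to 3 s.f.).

t_c = [1/(k_a−k_d)] ln[(k_a/k_d)(1 − D₀(k_a−k_d)/(k_d L₀))]
= [1/(1.72−0.269)] ln[(1.72/0.269)(1 − 0.574×1.451/(0.269×41.8))]
= (1/1.451) ln[6.394 × 0.9259] = 0.6892 × ln(5.920) = 0.6892 × 1.778 = 1.226 d.
L(t_c) = L₀ e^(−k_d t_c) = 41.8 × 0.7191 = 30.06 mg/L, and at the critical point k_a D_c = k_d L, so D_c = (0.269/1.72) × 30.06 = 4.701 mg/L.

t_c ≈ 1.23 d; D_c ≈ 4.70 mg/L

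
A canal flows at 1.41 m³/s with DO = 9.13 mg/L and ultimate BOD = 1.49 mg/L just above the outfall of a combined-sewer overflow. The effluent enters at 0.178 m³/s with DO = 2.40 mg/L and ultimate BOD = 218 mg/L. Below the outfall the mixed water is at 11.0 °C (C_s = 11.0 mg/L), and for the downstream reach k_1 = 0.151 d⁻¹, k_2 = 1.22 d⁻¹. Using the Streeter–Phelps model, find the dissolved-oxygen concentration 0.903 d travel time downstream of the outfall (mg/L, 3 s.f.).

DO ≈ 8.16 mg/L

Mixed DO = (1.41×9.13 + 0.178×2.40)/(1.41+0.178) = 13.30/1.588 = 8.376 mg/L.
Mixed L₀ = (1.41×1.49 + 0.178×218)/(1.588) = 40.90/1.588 = 25.76 mg/L.
Initial deficit D₀ = C_s − DO₀ = 11.0 − 8.376 = 2.624 mg/L.
D(0.903) = [0.151×25.76/(1.22−0.151)](e^(−0.151×0.903) − e^(−1.22×0.903)) + 2.624 e^(−1.22×0.903)
= 3.639 × (0.8725 − 0.3323) + 2.624 × 0.3323 = 2.838 mg/L.
DO = 11.0 − 2.838 = 8.162 mg/L.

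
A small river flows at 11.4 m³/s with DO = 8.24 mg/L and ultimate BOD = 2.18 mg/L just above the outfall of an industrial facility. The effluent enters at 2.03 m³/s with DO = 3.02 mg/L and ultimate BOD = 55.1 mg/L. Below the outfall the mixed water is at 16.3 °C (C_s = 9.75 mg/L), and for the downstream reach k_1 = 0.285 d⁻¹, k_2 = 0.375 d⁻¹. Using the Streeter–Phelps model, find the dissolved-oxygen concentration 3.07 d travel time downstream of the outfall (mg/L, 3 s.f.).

DO ≈ 5.78 mg/L

Mixed DO = (11.4×8.24 + 2.03×3.02)/(11.4+2.03) = 100.1/13.43 = 7.451 mg/L.
Mixed L₀ = (11.4×2.18 + 2.03×55.1)/(13.43) = 136.7/13.43 = 10.18 mg/L.
Initial deficit D₀ = C_s − DO₀ = 9.75 − 7.451 = 2.299 mg/L.
D(3.07) = [0.285×10.18/(0.375−0.285)](e^(−0.285×3.07) − e^(−0.375×3.07)) + 2.299 e^(−0.375×3.07)
= 32.23 × (0.4169 − 0.3162) + 2.299 × 0.3162 = 3.971 mg/L.
DO = 9.75 − 3.971 = 5.779 mg/L.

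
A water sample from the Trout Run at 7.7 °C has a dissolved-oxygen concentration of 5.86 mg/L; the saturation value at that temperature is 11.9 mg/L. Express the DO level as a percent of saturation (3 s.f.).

49.2 % saturation

% saturation = C/C_s × 100 = 5.86/11.9 × 100 = 49.2 %.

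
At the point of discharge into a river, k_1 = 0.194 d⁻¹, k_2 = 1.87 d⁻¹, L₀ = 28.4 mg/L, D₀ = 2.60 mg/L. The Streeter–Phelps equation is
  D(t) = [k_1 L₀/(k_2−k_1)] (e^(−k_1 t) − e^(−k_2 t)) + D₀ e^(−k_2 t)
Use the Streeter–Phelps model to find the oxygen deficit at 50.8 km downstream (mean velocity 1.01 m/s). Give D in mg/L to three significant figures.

Travel time t = x/v = 50.8 km / (1.01 m/s) = 50800 m / 1.01 m/s = 50300 s = 0.5821 d.
k_1 L₀/(k_2−k_1) = 0.194×28.4/(1.87−0.194) = 5.510/1.676 = 3.287 mg/L.
e^(−k_1 t) = e^(−0.194×0.5821) = 0.8932; e^(−k_2 t) = e^(−1.87×0.5821) = 0.3367.
D = 3.287 × (0.8932 − 0.3367) + 2.60 × 0.3367 = 1.829 + 0.8754 = 2.705 mg/L.

D ≈ 2.70 mg/L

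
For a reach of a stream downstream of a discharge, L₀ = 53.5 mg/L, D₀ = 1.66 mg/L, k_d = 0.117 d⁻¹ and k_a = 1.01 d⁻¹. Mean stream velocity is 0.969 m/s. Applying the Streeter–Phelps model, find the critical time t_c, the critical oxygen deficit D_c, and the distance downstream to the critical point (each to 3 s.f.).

t_c = [1/(k_a−k_d)] ln[(k_a/k_d)(1 − D₀(k_a−k_d)/(k_d L₀))]
= [1/(1.01−0.117)] ln[(1.01/0.117)(1 − 1.66×0.8930/(0.117×53.5))]
= (1/0.8930) ln[8.632 × 0.7632] = 1.120 × ln(6.588) = 1.120 × 1.885 = 2.111 d.
D_c = (k_d/k_a) L₀ e^(−k_d t_c) = (0.117/1.01) × 53.5 × e^(−0.117×2.111) = 0.1158 × 53.5 × 0.7811 = 4.841 mg/L.
x_c = v t_c = 0.969 m/s × 2.111 d × 86400 s/d = 176800 m ≈ 177 km.

t_c ≈ 2.11 d; D_c ≈ 4.84 mg/L; x_c ≈ 177 km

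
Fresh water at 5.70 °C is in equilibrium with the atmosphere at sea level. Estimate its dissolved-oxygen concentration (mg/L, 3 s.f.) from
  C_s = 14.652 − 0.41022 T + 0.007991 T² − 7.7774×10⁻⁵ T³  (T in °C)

C_s = 14.652 − 0.41022×5.70 + 0.007991×5.70² − 7.7774×10⁻⁵×5.70³ = 12.56 mg/L.

C_s ≈ 12.6 mg/L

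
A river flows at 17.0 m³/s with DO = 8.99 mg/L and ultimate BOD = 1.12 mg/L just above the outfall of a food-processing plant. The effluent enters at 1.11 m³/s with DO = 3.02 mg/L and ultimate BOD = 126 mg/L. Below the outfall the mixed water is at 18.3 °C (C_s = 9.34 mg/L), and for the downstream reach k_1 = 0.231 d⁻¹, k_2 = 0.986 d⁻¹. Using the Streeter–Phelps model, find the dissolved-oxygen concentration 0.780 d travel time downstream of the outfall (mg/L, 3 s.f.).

DO ≈ 8.01 mg/L

Mixed DO = (17.0×8.99 + 1.11×3.02)/(17.0+1.11) = 156.2/18.11 = 8.624 mg/L.
Mixed L₀ = (17.0×1.12 + 1.11×126)/(18.11) = 158.9/18.11 = 8.774 mg/L.
Initial deficit D₀ = C_s − DO₀ = 9.34 − 8.624 = 0.7159 mg/L.
D(0.780) = [0.231×8.774/(0.986−0.231)](e^(−0.231×0.780) − e^(−0.986×0.780)) + 0.7159 e^(−0.986×0.780)
= 2.685 × (0.8351 − 0.4634) + 0.7159 × 0.4634 = 1.330 mg/L.
DO = 9.34 − 1.330 = 8.010 mg/L.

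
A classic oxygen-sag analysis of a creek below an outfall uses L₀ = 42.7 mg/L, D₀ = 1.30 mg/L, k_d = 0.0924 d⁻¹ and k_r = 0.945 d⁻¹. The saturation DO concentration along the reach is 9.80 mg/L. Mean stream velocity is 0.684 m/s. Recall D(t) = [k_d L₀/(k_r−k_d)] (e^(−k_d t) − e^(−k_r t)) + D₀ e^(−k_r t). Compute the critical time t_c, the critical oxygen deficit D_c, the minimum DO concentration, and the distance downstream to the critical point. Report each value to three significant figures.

t_c ≈ 2.34 d; D_c ≈ 3.36 mg/L; min DO ≈ 6.44 mg/L; x_c ≈ 138 km

With k_r/k_d = 10.23 and 1 − D₀(k_r−k_d)/(k_d L₀) = 0.7191,
t_c = ln(10.23 × 0.7191) / (0.945 − 0.0924) = ln(7.354) / 0.8526 = 1.995/0.8526 = 2.340 d.
D_c = (k_d/k_r) L₀ e^(−k_d t_c) = (0.0924/0.945) × 42.7 × e^(−0.0924×2.340) = 0.09778 × 42.7 × 0.8055 = 3.363 mg/L.
Minimum DO = C_s − D_c = 9.80 − 3.363 = 6.437 mg/L.
x_c = v t_c = 0.684 m/s × 2.340 d × 86400 s/d = 138300 m ≈ 138 km.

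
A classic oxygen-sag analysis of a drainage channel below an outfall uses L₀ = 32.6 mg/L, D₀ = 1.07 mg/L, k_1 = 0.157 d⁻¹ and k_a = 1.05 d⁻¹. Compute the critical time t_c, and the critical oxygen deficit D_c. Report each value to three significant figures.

t_c ≈ 1.90 d; D_c ≈ 3.62 mg/L

With k_a/k_1 = 6.688 and 1 − D₀(k_a−k_1)/(k_1 L₀) = 0.8133,
t_c = ln(6.688 × 0.8133) / (1.05 − 0.157) = ln(5.439) / 0.8930 = 1.694/0.8930 = 1.897 d.
L(t_c) = L₀ e^(−k_1 t_c) = 32.6 × 0.7425 = 24.20 mg/L, and at the critical point k_a D_c = k_1 L, so D_c = (0.157/1.05) × 24.20 = 3.619 mg/L.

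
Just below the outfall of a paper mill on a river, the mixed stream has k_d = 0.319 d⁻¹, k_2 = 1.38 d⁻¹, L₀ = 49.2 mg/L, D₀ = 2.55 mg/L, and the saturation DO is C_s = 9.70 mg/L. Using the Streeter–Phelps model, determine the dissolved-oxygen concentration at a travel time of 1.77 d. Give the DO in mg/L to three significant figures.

DO ≈ 2.35 mg/L

k_d L₀/(k_2−k_d) = 0.319×49.2/(1.38−0.319) = 15.69/1.061 = 14.79 mg/L.
e^(−k_d t) = e^(−0.319×1.770) = 0.5686; e^(−k_2 t) = e^(−1.38×1.770) = 0.08693.
D = 14.79 × (0.5686 − 0.08693) + 2.55 × 0.08693 = 7.125 + 0.2217 = 7.346 mg/L.
DO = C_s − D = 9.70 − 7.346 = 2.354 mg/L.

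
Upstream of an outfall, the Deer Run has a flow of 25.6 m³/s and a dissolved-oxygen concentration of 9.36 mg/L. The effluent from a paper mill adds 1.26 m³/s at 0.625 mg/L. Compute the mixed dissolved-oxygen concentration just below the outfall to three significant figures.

Flow-weighted mixing: C = (Q_r C_r + Q_w C_w)/(Q_r + Q_w)
= (25.6×9.36 + 1.26×0.625)/(25.6 + 1.26) = 240.4/26.86 = 8.950 mg/L.

8.95 mg/L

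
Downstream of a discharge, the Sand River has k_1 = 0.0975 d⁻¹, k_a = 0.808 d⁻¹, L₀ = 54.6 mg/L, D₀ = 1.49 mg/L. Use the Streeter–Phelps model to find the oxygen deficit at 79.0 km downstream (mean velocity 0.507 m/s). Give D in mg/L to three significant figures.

Travel time t = x/v = 79.0 km / (0.507 m/s) = 79000 m / 0.507 m/s = 155800 s = 1.803 d.
k_1 L₀/(k_a−k_1) = 0.0975×54.6/(0.808−0.0975) = 5.324/0.7105 = 7.493 mg/L.
e^(−k_1 t) = e^(−0.0975×1.803) = 0.8388; e^(−k_a t) = e^(−0.808×1.803) = 0.2329.
D = 7.493 × (0.8388 − 0.2329) + 1.49 × 0.2329 = 4.540 + 0.3470 = 4.887 mg/L.

D ≈ 4.89 mg/L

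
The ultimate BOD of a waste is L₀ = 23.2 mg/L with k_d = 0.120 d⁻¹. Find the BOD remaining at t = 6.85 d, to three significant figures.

L_t = L₀ e^(−k_d t) = 23.2 × e^(−0.120×6.85) = 23.2 × 0.4396 = 10.20 mg/L.

L ≈ 10.2 mg/L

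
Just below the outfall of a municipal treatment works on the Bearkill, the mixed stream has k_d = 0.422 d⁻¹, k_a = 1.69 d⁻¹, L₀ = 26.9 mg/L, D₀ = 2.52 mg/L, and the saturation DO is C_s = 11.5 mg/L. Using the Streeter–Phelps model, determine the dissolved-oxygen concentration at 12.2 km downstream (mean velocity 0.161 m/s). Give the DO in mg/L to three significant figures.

DO ≈ 6.78 mg/L

Travel time t = x/v = 12.2 km / (0.161 m/s) = 12200 m / 0.161 m/s = 75780 s = 0.8770 d.
k_d L₀/(k_a−k_d) = 0.422×26.9/(1.69−0.422) = 11.35/1.268 = 8.953 mg/L.
e^(−k_d t) = e^(−0.422×0.8770) = 0.6907; e^(−k_a t) = e^(−1.69×0.8770) = 0.2271.
D = 8.953 × (0.6907 − 0.2271) + 2.52 × 0.2271 = 4.150 + 0.5724 = 4.722 mg/L.
DO = C_s − D = 11.5 − 4.722 = 6.778 mg/L.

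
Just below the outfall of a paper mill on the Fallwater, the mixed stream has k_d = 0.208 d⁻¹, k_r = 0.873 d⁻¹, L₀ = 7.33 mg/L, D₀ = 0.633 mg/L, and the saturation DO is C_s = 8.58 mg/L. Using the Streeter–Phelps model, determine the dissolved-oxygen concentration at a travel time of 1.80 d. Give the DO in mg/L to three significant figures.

DO ≈ 7.35 mg/L

k_d L₀/(k_r−k_d) = 0.208×7.33/(0.873−0.208) = 1.525/0.6650 = 2.293 mg/L.
e^(−k_d t) = e^(−0.208×1.800) = 0.6877; e^(−k_r t) = e^(−0.873×1.800) = 0.2078.
D = 2.293 × (0.6877 − 0.2078) + 0.633 × 0.2078 = 1.100 + 0.1315 = 1.232 mg/L.
DO = C_s − D = 8.58 − 1.232 = 7.348 mg/L.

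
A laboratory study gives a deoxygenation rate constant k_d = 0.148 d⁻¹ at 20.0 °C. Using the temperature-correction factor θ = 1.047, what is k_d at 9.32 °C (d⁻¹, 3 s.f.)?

k_d(T₂) = k_d(T₁) · θ^(T₂−T₁) = 0.148 × 1.047^(9.32−20.0)
= 0.148 × 1.047^-10.7 = 0.148 × 0.6123 = 0.09062 d⁻¹.

k_d ≈ 0.0906 d⁻¹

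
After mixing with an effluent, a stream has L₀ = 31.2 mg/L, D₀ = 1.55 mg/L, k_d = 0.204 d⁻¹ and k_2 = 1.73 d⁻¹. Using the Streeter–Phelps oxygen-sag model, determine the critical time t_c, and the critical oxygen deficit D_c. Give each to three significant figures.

At the critical point dD/dt = 0, so k_d L₀ e^(−k_d t) = k_2 D. Substituting D(t) from the Streeter–Phelps equation and solving for t gives
t_c = ln[(k_2/k_d)(1 − D₀(k_2−k_d)/(k_d L₀))] / (k_2−k_d).
Here k_2−k_d = 1.526 d⁻¹ and 1 − D₀(k_2−k_d)/(k_d L₀) = 1 − 1.55×1.526/(0.204×31.2) = 0.6284, so
t_c = ln(8.480 × 0.6284) / 1.526 = 1.673 / 1.526 = 1.096 d.
L(t_c) = L₀ e^(−k_d t_c) = 31.2 × 0.7996 = 24.95 mg/L, and at the critical point k_2 D_c = k_d L, so D_c = (0.204/1.73) × 24.95 = 2.942 mg/L.

t_c ≈ 1.10 d; D_c ≈ 2.94 mg/L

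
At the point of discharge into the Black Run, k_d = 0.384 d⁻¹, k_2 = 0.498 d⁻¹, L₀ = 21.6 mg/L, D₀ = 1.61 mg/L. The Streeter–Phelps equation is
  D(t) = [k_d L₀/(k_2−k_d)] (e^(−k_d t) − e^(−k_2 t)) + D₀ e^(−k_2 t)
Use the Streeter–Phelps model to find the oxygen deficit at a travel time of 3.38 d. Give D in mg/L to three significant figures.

k_d L₀/(k_2−k_d) = 0.384×21.6/(0.498−0.384) = 8.294/0.1140 = 72.76 mg/L.
e^(−k_d t) = e^(−0.384×3.380) = 0.2731; e^(−k_2 t) = e^(−0.498×3.380) = 0.1858.
D = 72.76 × (0.2731 − 0.1858) + 1.61 × 0.1858 = 6.354 + 0.2991 = 6.653 mg/L.

D ≈ 6.65 mg/L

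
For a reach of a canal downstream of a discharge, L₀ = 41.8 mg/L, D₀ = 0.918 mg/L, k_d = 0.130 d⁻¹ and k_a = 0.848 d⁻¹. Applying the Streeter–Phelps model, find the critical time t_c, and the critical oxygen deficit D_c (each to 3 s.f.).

t_c = [1/(k_a−k_d)] ln[(k_a/k_d)(1 − D₀(k_a−k_d)/(k_d L₀))]
= [1/(0.848−0.130)] ln[(0.848/0.130)(1 − 0.918×0.7180/(0.130×41.8))]
= (1/0.7180) ln[6.523 × 0.8787] = 1.393 × ln(5.732) = 1.393 × 1.746 = 2.432 d.
D_c = (k_d/k_a) L₀ e^(−k_d t_c) = (0.130/0.848) × 41.8 × e^(−0.130×2.432) = 0.1533 × 41.8 × 0.7290 = 4.671 mg/L.

t_c ≈ 2.43 d; D_c ≈ 4.67 mg/L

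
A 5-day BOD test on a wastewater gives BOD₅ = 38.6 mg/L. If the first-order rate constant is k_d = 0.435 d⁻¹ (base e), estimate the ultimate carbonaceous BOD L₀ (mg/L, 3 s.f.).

BOD₅ = L₀(1 − e^(−5k_d)) ⇒ L₀ = BOD₅ / (1 − e^(−5×0.435))
= 38.6 / (1 − 0.1136) = 38.6 / 0.8864 = 43.55 mg/L.

L₀ ≈ 43.5 mg/L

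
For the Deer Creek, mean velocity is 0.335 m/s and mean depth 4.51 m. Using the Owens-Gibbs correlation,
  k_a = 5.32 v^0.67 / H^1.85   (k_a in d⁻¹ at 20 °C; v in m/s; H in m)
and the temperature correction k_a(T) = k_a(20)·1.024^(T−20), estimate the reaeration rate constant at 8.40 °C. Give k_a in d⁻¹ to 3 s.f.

k_a ≈ 0.120 d⁻¹

k_a(20) = 5.32 × 0.335^0.67 / 4.51^1.85 = 5.32 × 0.4806 / 16.23 = 0.1576 d⁻¹.
k_a(8.40) = 0.1576 × 1.024^(8.40−20) = 0.1576 × 0.7595 = 0.1197 d⁻¹.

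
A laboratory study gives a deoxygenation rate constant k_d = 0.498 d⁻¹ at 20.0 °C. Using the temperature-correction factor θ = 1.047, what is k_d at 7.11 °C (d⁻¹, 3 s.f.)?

k_d ≈ 0.275 d⁻¹

k_d(T₂) = k_d(T₁) · θ^(T₂−T₁) = 0.498 × 1.047^(7.11−20.0)
= 0.498 × 1.047^-12.9 = 0.498 × 0.5532 = 0.2755 d⁻¹.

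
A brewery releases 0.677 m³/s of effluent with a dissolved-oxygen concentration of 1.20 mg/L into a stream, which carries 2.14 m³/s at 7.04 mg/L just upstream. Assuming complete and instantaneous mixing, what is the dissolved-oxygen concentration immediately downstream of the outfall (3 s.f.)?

5.64 mg/L

Flow-weighted mixing: C = (Q_r C_r + Q_w C_w)/(Q_r + Q_w)
= (2.14×7.04 + 0.677×1.20)/(2.14 + 0.677) = 15.88/2.817 = 5.636 mg/L.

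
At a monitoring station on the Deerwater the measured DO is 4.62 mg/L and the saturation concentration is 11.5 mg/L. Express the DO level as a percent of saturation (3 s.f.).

% saturation = C/C_s × 100 = 4.62/11.5 × 100 = 40.2 %.

40.2 % saturation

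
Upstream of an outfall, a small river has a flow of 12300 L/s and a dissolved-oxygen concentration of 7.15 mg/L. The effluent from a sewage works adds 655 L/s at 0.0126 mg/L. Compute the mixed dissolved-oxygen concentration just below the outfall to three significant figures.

6.79 mg/L

Flow-weighted mixing: C = (Q_r C_r + Q_w C_w)/(Q_r + Q_w)
= (12300×7.15 + 655×0.0126)/(12300 + 655) = 87950/12960 = 6.789 mg/L.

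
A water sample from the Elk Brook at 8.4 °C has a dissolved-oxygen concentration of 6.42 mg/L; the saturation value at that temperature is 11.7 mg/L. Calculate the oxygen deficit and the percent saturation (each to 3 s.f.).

D = C_s − C = 11.7 − 6.42 = 5.28 mg/L.
% saturation = 6.42/11.7 × 100 = 54.9 %.

D ≈ 5.28 mg/L; 54.9 % saturation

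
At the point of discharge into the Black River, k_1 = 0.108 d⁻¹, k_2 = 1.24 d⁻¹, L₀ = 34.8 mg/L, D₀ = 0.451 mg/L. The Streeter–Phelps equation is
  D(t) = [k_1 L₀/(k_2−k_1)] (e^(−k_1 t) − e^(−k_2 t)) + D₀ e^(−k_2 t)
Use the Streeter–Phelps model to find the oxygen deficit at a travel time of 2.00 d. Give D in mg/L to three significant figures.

k_1 L₀/(k_2−k_1) = 0.108×34.8/(1.24−0.108) = 3.758/1.132 = 3.320 mg/L.
e^(−k_1 t) = e^(−0.108×2.000) = 0.8057; e^(−k_2 t) = e^(−1.24×2.000) = 0.08374.
D = 3.320 × (0.8057 − 0.08374) + 0.451 × 0.08374 = 2.397 + 0.03777 = 2.435 mg/L.

D ≈ 2.43 mg/L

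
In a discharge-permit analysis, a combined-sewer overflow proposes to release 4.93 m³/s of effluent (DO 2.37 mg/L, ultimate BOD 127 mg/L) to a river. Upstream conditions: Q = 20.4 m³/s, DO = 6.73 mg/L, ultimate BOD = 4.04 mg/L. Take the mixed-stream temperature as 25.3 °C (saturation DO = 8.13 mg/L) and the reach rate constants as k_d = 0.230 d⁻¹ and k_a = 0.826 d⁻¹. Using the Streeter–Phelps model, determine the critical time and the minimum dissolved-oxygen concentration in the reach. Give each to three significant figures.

Mixed DO = (20.4×6.73 + 4.93×2.37)/(20.4+4.93) = 149.0/25.33 = 5.881 mg/L.
Mixed L₀ = (20.4×4.04 + 4.93×127)/(25.33) = 708.5/25.33 = 27.97 mg/L.
Initial deficit D₀ = C_s − DO₀ = 8.13 − 5.881 = 2.249 mg/L.
t_c = (1/0.5960) ln[(0.826/0.230)(1 − 2.249×0.5960/(0.230×27.97))] = 1.678 × ln(2.843) = 1.753 d.
D_c = (0.230/0.826) × 27.97 × e^(−0.230×1.753) = 0.2785 × 27.97 × 0.6681 = 5.204 mg/L.
Minimum DO = 8.13 − 5.204 = 2.926 mg/L.

t_c ≈ 1.75 d; minimum DO ≈ 2.93 mg/L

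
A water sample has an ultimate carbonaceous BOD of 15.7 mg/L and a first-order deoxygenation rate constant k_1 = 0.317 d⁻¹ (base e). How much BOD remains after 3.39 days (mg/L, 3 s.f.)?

L_t = L₀ e^(−k_1 t) = 15.7 × e^(−0.317×3.39) = 15.7 × 0.3414 = 5.360 mg/L.

L ≈ 5.36 mg/L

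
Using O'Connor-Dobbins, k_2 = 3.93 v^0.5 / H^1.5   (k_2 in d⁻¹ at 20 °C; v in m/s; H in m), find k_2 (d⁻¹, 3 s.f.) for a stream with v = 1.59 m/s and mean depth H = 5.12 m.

k_2 = 3.93 × 1.59^0.5 / 5.12^1.5 = 3.93 × 1.261 / 11.59 = 0.4277 d⁻¹.

k_2 ≈ 0.428 d⁻¹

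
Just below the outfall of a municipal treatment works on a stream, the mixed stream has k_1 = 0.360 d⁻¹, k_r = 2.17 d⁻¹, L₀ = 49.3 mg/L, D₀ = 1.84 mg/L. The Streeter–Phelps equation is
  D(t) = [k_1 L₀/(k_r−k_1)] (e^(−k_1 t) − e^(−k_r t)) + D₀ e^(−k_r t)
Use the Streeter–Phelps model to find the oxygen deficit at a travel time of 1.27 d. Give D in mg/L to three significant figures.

D ≈ 5.70 mg/L

k_1 L₀/(k_r−k_1) = 0.360×49.3/(2.17−0.360) = 17.75/1.810 = 9.806 mg/L.
e^(−k_1 t) = e^(−0.360×1.270) = 0.6331; e^(−k_r t) = e^(−2.17×1.270) = 0.06355.
D = 9.806 × (0.6331 − 0.06355) + 1.84 × 0.06355 = 5.584 + 0.1169 = 5.701 mg/L.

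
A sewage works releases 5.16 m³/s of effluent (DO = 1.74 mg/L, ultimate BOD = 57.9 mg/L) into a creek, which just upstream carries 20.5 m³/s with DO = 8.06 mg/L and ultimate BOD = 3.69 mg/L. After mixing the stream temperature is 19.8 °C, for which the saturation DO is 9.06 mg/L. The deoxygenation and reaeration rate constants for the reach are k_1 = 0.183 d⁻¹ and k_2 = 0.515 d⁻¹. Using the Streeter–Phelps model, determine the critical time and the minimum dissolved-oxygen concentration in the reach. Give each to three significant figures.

t_c ≈ 2.12 d; minimum DO ≈ 5.54 mg/L

Mixed DO = (20.5×8.06 + 5.16×1.74)/(20.5+5.16) = 174.2/25.66 = 6.789 mg/L.
Mixed L₀ = (20.5×3.69 + 5.16×57.9)/(25.66) = 374.4/25.66 = 14.59 mg/L.
Initial deficit D₀ = C_s − DO₀ = 9.06 − 6.789 = 2.271 mg/L.
t_c = (1/0.3320) ln[(0.515/0.183)(1 − 2.271×0.3320/(0.183×14.59))] = 3.012 × ln(2.020) = 2.117 d.
D_c = (0.183/0.515) × 14.59 × e^(−0.183×2.117) = 0.3553 × 14.59 × 0.6788 = 3.519 mg/L.
Minimum DO = 9.06 − 3.519 = 5.541 mg/L.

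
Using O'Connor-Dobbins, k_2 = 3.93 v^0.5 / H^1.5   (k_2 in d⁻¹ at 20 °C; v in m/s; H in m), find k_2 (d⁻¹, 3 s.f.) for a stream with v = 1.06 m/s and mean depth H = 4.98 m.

k_2 = 3.93 × 1.06^0.5 / 4.98^1.5 = 3.93 × 1.030 / 11.11 = 0.3641 d⁻¹.

k_2 ≈ 0.364 d⁻¹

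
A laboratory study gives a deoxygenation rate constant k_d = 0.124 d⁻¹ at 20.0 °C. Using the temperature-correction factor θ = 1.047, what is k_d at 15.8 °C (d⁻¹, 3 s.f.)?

k_d ≈ 0.102 d⁻¹

k_d(T₂) = k_d(T₁) · θ^(T₂−T₁) = 0.124 × 1.047^(15.8−20.0)
= 0.124 × 1.047^-4.20 = 0.124 × 0.8246 = 0.1022 d⁻¹.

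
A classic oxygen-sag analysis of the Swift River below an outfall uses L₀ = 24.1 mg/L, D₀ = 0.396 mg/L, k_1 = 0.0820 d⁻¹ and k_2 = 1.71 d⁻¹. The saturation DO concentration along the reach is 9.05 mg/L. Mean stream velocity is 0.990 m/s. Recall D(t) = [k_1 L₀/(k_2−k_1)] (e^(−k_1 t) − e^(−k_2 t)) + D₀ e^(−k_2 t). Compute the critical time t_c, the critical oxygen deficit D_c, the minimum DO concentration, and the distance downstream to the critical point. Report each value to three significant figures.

t_c ≈ 1.62 d; D_c ≈ 1.01 mg/L; min DO ≈ 8.04 mg/L; x_c ≈ 139 km

At the critical point dD/dt = 0, so k_1 L₀ e^(−k_1 t) = k_2 D. Substituting D(t) from the Streeter–Phelps equation and solving for t gives
t_c = ln[(k_2/k_1)(1 − D₀(k_2−k_1)/(k_1 L₀))] / (k_2−k_1).
Here k_2−k_1 = 1.628 d⁻¹ and 1 − D₀(k_2−k_1)/(k_1 L₀) = 1 − 0.396×1.628/(0.0820×24.1) = 0.6738, so
t_c = ln(20.85 × 0.6738) / 1.628 = 2.643 / 1.628 = 1.623 d.
D_c = (k_1/k_2) L₀ e^(−k_1 t_c) = (0.0820/1.71) × 24.1 × e^(−0.0820×1.623) = 0.04795 × 24.1 × 0.8754 = 1.012 mg/L.
Minimum DO = C_s − D_c = 9.05 − 1.012 = 8.038 mg/L.
x_c = v t_c = 0.990 m/s × 1.623 d × 86400 s/d = 138800 m ≈ 139 km.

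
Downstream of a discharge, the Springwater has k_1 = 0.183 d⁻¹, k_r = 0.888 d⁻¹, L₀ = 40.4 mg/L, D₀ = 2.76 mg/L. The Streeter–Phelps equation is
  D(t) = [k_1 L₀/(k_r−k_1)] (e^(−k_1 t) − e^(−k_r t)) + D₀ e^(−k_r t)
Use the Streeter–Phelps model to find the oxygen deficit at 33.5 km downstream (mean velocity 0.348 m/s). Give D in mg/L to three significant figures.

D ≈ 5.68 mg/L

Travel time t = x/v = 33.5 km / (0.348 m/s) = 33500 m / 0.348 m/s = 96260 s = 1.114 d.
k_1 L₀/(k_r−k_1) = 0.183×40.4/(0.888−0.183) = 7.393/0.7050 = 10.49 mg/L.
e^(−k_1 t) = e^(−0.183×1.114) = 0.8155; e^(−k_r t) = e^(−0.888×1.114) = 0.3718.
D = 10.49 × (0.8155 − 0.3718) + 2.76 × 0.3718 = 4.653 + 1.026 = 5.680 mg/L.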